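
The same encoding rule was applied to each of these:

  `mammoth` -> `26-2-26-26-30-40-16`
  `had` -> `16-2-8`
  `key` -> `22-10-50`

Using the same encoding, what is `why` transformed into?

m(#13)→26 and a(#1)→2: differences scale by 2, so n = 2·pos + 0. The formula is n = 2×(alphabet index, a=1).
Applying it to why: w=23→46, h=8→16, y=25→50.

46-16-50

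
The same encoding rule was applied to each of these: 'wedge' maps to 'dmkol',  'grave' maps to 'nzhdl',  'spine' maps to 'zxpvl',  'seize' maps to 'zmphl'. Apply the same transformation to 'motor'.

twawy

Shifts by position in wedge: pos 0: w→d (+7), pos 1: e→m (+8), pos 2: d→k (+7), pos 3: g→o (+8) — repeating every 2. It's a Vigenère-style cipher with numeric key [7,8]: position i shifts by key[i mod 2].
For motor: m+7=t, o+8=w, t+7=a, o+8=w, r+7=y.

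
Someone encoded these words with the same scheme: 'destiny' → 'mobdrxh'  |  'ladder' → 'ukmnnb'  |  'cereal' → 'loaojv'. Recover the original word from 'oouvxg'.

fellow

It's a Vigenère-style cipher with numeric key [9,10]: position i shifts by key[i mod 2].
Decoding oouvxg: o−9=f, o−10=e, u−9=l, v−10=l, x−9=o, g−10=w.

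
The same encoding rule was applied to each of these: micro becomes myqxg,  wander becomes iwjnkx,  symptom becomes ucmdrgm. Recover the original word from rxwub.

trash

m(12)→m(12) and i(8)→y(24) fit y≡23x+22 (mod 26); the inverse of 23 mod 26 is 17. Treating letters as 0–25, the rule is x ↦ 23x + 22 (mod 26).
Decoding rxwub: r(17)→17·(17−22)≡19=t; x(23)→17·(23−22)≡17=r; w(22)→17·(22−22)≡0=a; u(20)→17·(20−22)≡18=s; b(1)→17·(1−22)≡7=h (all mod 26).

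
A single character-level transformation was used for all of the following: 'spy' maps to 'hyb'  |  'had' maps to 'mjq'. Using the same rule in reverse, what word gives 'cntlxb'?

The output letters match the input read backwards, each shifted +9: spy reversed is yps. The word is reversed, then every letter is shifted forward by 9.
Decoding cntlxb: shift back: c−9=t, n−9=e, t−9=k, l−9=c, x−9=o, b−9=s → tekcos; then reverse → socket.

socket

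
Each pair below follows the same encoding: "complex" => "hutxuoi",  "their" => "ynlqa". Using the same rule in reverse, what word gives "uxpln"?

pride

In complex: c→h is +5, o→u is +6, m→t is +7, p→x is +8 — the shift increases by 1 each position. The shift increases by 1 at each position, starting from +5: 5, 6, 7, ….
Undoing it on uxpln: u−5=p, x−6=r, p−7=i, l−8=d, n−9=e.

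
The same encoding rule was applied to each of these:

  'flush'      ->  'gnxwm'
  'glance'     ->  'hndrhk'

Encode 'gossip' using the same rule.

hqvwnv

In flush: f→g is +1, l→n is +2, u→x is +3, s→w is +4 — the shift increases by 1 each position. Each letter shifts forward by (position + 1), i.e. 1, 2, 3, … — the shift grows by one for each successive letter.
For gossip: g+1=h, o+2=q, s+3=v, s+4=w, i+5=n, p+6=v.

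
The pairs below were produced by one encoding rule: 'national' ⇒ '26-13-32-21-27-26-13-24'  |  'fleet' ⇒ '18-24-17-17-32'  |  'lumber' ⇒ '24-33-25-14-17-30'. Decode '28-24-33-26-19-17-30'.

plunger

n is letter #14 and maps to 26: an offset of 12. The number is (letter's place in the alphabet, a=1) + 12.
Undoing it on 28-24-33-26-19-17-30: 28→(28−12)÷1=16=p, 24→(24−12)÷1=12=l, 33→(33−12)÷1=21=u, 26→(26−12)÷1=14=n, 19→(19−12)÷1=7=g, 17→(17−12)÷1=5=e, 30→(30−12)÷1=18=r.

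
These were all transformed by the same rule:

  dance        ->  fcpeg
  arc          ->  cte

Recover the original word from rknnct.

pillar

This is a Caesar cipher with shift 2.
Decoding rknnct: r−2=p, k−2=i, n−2=l, n−2=l, c−2=a, t−2=r.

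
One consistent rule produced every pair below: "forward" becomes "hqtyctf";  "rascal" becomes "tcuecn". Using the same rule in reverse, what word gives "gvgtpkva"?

Each letter is shifted forward by 2 in the alphabet (a Caesar shift of +2).
Undoing it on gvgtpkva: g−2=e, v−2=t, g−2=e, t−2=r, p−2=n, k−2=i, v−2=t, a−2=y.

eternity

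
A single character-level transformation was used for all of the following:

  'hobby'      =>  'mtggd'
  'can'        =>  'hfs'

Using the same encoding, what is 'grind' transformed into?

Every letter moves 5 places later in the alphabet, wrapping around z→a.
On grind: g+5=l, r+5=w, i+5=n, n+5=s, d+5=i.

lwnsi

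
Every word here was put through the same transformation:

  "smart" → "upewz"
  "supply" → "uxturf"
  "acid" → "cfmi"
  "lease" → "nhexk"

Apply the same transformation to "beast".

dhexz

Letter i (0-indexed) is shifted by i+2, so successive shifts are 2, 3, 4, ….
For beast: b+2=d, e+3=h, a+4=e, s+5=x, t+6=z.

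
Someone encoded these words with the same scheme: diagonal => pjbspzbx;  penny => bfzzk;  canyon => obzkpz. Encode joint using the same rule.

The shift depends on letter class: consonant d→p is +12, but vowel i→j is +1. Two shifts are in play — +1 for a/e/i/o/u, +12 for every other letter.
For joint: j(cons)+12=v, o(vowel)+1=p, i(vowel)+1=j, n(cons)+12=z, t(cons)+12=f.

vpjzf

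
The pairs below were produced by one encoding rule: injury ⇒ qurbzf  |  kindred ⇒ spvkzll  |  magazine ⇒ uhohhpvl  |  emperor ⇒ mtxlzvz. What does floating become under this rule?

Shifts by position in injury: pos 0: i→q (+8), pos 1: n→u (+7), pos 2: j→r (+8), pos 3: u→b (+7) — repeating every 2. The shifts repeat in a cycle of length 2: positions 0,1,… shift by +8, +7, then the pattern repeats.
For floating: f+8=n, l+7=s, o+8=w, a+7=h, t+8=b, i+7=p, n+8=v, g+7=n.

nswhbpvn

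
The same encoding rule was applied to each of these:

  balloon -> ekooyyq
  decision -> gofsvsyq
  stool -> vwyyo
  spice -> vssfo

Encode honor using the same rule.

The shift depends on letter class: consonant b→e is +3, but vowel a→k is +10. Vowels shift forward by 10 and consonants shift forward by 3.
For honor: h(cons)+3=k, o(vowel)+10=y, n(cons)+3=q, o(vowel)+10=y, r(cons)+3=u.

kyqyu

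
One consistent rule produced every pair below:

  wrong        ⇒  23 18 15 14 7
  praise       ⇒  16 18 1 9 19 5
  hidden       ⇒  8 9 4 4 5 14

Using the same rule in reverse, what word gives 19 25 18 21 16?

syrup

w is letter #23 and maps to 23: an offset of 0. Letters become their 1-indexed alphabet positions: a=1 … z=26.
Reversing it on 19 25 18 21 16: 19=s, 25=y, 18=r, 21=u, 16=p.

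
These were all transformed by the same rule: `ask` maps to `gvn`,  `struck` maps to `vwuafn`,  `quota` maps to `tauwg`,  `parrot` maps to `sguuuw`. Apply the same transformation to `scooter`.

The shift depends on letter class: consonant s→v is +3, but vowel a→g is +6. The rule splits by letter class: vowels +6, consonants +3.
Applying it to scooter: s(cons)+3=v, c(cons)+3=f, o(vowel)+6=u, o(vowel)+6=u, t(cons)+3=w, e(vowel)+6=k, r(cons)+3=u.

vfuuwku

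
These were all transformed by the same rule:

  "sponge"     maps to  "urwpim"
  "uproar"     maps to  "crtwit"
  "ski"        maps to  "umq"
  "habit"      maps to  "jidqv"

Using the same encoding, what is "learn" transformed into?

nmitp

Vowels shift forward by 8 and consonants shift forward by 2.
For learn: l(cons)+2=n, e(vowel)+8=m, a(vowel)+8=i, r(cons)+2=t, n(cons)+2=p.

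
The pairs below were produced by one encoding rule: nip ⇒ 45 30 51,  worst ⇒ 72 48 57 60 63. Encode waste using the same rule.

72 6 60 63 18

n(#14)→45 and i(#9)→30: differences scale by 3, so n = 3·pos + 3. The formula is n = 3×(alphabet index, a=1) + 3.
On waste: w=23→72, a=1→6, s=19→60, t=20→63, e=5→18.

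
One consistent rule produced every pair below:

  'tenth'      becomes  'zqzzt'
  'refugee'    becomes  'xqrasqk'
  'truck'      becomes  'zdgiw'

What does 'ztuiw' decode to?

thick

The shifts repeat in a cycle of length 3: positions 0,1,… shift by +6, +12, +12, then the pattern repeats.
Decoding ztuiw: z−6=t, t−12=h, u−12=i, i−6=c, w−12=k.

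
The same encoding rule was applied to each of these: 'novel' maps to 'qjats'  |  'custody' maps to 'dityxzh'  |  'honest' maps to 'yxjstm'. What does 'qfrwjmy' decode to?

thermal

The word is reversed, then every letter is shifted forward by 5.
Decoding qfrwjmy: shift back: q−5=l, f−5=a, r−5=m, w−5=r, j−5=e, m−5=h, y−5=t → lamreht; then reverse → thermal.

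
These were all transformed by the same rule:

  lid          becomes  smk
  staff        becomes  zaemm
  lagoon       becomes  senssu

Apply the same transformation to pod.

wsk

The shift depends on letter class: consonant l→s is +7, but vowel i→m is +4. The rule splits by letter class: vowels +4, consonants +7.
For pod: p(cons)+7=w, o(vowel)+4=s, d(cons)+7=k.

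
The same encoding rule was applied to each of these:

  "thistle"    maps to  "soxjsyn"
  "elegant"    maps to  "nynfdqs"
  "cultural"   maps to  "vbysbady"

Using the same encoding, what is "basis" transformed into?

mdjxj

t(19)→s(18) and h(7)→o(14) fit y≡9x+3 (mod 26); the inverse of 9 mod 26 is 3. Each letter's alphabet position (a=0..z=25) is mapped through 9·x+3 mod 26 — an affine cipher.
Applying it to basis: b(1)→9·1+3≡12=m; a(0)→9·0+3≡3=d; s(18)→9·18+3≡9=j; i(8)→9·8+3≡23=x; s(18)→9·18+3≡9=j (all mod 26).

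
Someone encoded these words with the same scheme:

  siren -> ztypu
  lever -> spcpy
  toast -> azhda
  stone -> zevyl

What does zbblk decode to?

Shifts by position in siren: pos 0: s→z (+7), pos 1: i→t (+11), pos 2: r→y (+7), pos 3: e→p (+11) — repeating every 2. It's a Vigenère-style cipher with numeric key [7,11]: position i shifts by key[i mod 2].
Undoing it on zbblk: z−7=s, b−11=q, b−7=u, l−11=a, k−7=d.

squad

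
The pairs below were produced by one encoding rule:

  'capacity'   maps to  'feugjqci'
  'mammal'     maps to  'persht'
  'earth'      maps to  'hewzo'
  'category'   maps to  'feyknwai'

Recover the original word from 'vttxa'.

In capacity: c→f is +3, a→e is +4, p→u is +5, a→g is +6 — the shift increases by 1 each position. Each letter shifts forward by (position + 3), i.e. 3, 4, 5, … — the shift grows by one for each successive letter.
Decoding vttxa: v−3=s, t−4=p, t−5=o, x−6=r, a−7=t.

sport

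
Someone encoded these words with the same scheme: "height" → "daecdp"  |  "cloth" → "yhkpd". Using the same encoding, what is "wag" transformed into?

swc

Compare letters: h→d is +22, e→a is +22, i→e is +22 — a constant shift. This is a Caesar cipher with shift 22.
On wag: w+22=s, a+22=w, g+22=c.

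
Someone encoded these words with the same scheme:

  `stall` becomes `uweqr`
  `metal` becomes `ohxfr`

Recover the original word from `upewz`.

smart

Each letter shifts forward by (position + 2), i.e. 2, 3, 4, … — the shift grows by one for each successive letter.
Decoding upewz: u−2=s, p−3=m, e−4=a, w−5=r, z−6=t.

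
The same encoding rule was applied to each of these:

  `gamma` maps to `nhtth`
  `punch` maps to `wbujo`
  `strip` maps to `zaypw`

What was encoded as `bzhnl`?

It's a constant shift of +7 (ROT7).
Decoding bzhnl: b−7=u, z−7=s, h−7=a, n−7=g, l−7=e.

usage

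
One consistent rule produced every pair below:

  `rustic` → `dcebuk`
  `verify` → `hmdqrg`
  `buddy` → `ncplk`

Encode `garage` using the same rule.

sidism

Shifts by position in rustic: pos 0: r→d (+12), pos 1: u→c (+8), pos 2: s→e (+12), pos 3: t→b (+8) — repeating every 2. It's a Vigenère-style cipher with numeric key [12,8]: position i shifts by key[i mod 2].
For garage: g+12=s, a+8=i, r+12=d, a+8=i, g+12=s, e+8=m.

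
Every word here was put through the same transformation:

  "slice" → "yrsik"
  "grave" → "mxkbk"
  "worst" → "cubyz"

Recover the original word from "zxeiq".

The shifts repeat in a cycle of length 3: positions 0,1,… shift by +6, +6, +10, then the pattern repeats.
Reversing it on zxeiq: z−6=t, x−6=r, e−10=u, i−6=c, q−6=k.

truck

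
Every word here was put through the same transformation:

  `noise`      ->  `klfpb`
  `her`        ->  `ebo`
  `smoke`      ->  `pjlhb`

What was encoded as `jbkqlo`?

mentor

Compare letters: n→k is +23, o→l is +23, i→f is +23 — a constant shift. Every letter moves 23 places later in the alphabet, wrapping around z→a.
Decoding jbkqlo: j−23=m, b−23=e, k−23=n, q−23=t, l−23=o, o−23=r.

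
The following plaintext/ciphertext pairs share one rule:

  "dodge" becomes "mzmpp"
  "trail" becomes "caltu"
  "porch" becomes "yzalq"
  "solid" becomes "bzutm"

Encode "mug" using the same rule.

vfp

The shift depends on letter class: consonant d→m is +9, but vowel o→z is +11. Two shifts are in play — +11 for a/e/i/o/u, +9 for every other letter.
Applying it to mug: m(cons)+9=v, u(vowel)+11=f, g(cons)+9=p.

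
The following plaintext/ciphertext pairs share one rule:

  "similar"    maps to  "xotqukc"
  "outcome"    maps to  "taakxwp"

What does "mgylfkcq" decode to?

hardware

Letter i (0-indexed) is shifted by i+5, so successive shifts are 5, 6, 7, ….
Reversing it on mgylfkcq: m−5=h, g−6=a, y−7=r, l−8=d, f−9=w, k−10=a, c−11=r, q−12=e.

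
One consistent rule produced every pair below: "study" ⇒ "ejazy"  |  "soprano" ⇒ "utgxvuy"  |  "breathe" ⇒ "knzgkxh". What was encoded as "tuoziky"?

section

The output letters match the input read backwards, each shifted +6: study reversed is yduts. Two steps: reverse the string, then apply a Caesar shift of +6.
Undoing it on tuoziky: shift back: t−6=n, u−6=o, o−6=i, z−6=t, i−6=c, k−6=e, y−6=s → noitces; then reverse → section.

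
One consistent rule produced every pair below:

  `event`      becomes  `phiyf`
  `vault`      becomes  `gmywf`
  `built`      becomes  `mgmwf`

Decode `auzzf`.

pivot

Shifts by position in event: pos 0: e→p (+11), pos 1: v→h (+12), pos 2: e→i (+4), pos 3: n→y (+11), pos 4: t→f (+12) — repeating every 3. The shifts repeat in a cycle of length 3: positions 0,1,… shift by +11, +12, +4, then the pattern repeats.
Undoing it on auzzf: a−11=p, u−12=i, z−4=v, z−11=o, f−12=t.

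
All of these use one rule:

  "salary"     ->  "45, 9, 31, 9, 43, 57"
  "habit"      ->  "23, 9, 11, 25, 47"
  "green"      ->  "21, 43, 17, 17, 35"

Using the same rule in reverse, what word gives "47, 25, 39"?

tip

s(#19)→45 and a(#1)→9: differences scale by 2, so n = 2·pos + 7. With a=1..z=26, the number is 2·pos + 7.
Decoding 47, 25, 39: 47→(47−7)÷2=20=t, 25→(25−7)÷2=9=i, 39→(39−7)÷2=16=p.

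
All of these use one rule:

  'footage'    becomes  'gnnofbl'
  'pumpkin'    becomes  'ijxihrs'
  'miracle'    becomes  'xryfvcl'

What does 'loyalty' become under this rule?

cnpfcop

Treating letters as 0–25, the rule is x ↦ 21x + 5 (mod 26).
Applying it to loyalty: l(11)→21·11+5≡2=c; o(14)→21·14+5≡13=n; y(24)→21·24+5≡15=p; a(0)→21·0+5≡5=f; l(11)→21·11+5≡2=c; t(19)→21·19+5≡14=o; y(24)→21·24+5≡15=p (all mod 26).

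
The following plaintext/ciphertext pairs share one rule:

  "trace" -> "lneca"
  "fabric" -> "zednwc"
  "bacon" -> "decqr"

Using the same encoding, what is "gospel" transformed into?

t(19)→l(11) and r(17)→n(13) fit y≡25x+4 (mod 26); the inverse of 25 mod 26 is 25. Treating letters as 0–25, the rule is x ↦ 25x + 4 (mod 26).
For gospel: g(6)→25·6+4≡24=y; o(14)→25·14+4≡16=q; s(18)→25·18+4≡12=m; p(15)→25·15+4≡15=p; e(4)→25·4+4≡0=a; l(11)→25·11+4≡19=t (all mod 26).

yqmpat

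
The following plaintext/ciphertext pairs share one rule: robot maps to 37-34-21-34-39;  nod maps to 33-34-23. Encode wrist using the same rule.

r is letter #18 and maps to 37: an offset of 19. The number is (letter's place in the alphabet, a=1) + 19.
For wrist: w=23→42, r=18→37, i=9→28, s=19→38, t=20→39.

42-37-28-38-39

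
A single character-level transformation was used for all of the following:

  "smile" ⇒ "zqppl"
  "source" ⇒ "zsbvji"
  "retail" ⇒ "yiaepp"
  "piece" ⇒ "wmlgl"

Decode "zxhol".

stake

It's a Vigenère-style cipher with numeric key [7,4]: position i shifts by key[i mod 2].
Decoding zxhol: z−7=s, x−4=t, h−7=a, o−4=k, l−7=e.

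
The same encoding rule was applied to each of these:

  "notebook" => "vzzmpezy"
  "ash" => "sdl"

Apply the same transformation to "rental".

The word is reversed, then every letter is shifted forward by 11.
For rental: reverse → latner; then shift: l+11=w, a+11=l, t+11=e, n+11=y, e+11=p, r+11=c.

wleypc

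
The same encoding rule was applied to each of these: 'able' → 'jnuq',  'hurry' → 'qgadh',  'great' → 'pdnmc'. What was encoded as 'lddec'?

Shifts by position in able: pos 0: a→j (+9), pos 1: b→n (+12), pos 2: l→u (+9), pos 3: e→q (+12) — repeating every 2. It's a Vigenère-style cipher with numeric key [9,12]: position i shifts by key[i mod 2].
Decoding lddec: l−9=c, d−12=r, d−9=u, e−12=s, c−9=t.

crust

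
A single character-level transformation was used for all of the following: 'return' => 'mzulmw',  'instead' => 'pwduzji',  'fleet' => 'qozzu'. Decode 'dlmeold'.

surplus

r(17)→m(12) and e(4)→z(25) fit y≡17x+9 (mod 26); the inverse of 17 mod 26 is 23. Each letter's alphabet position (a=0..z=25) is mapped through 17·x+9 mod 26 — an affine cipher.
Undoing it on dlmeold: d(3)→23·(3−9)≡18=s; l(11)→23·(11−9)≡20=u; m(12)→23·(12−9)≡17=r; e(4)→23·(4−9)≡15=p; o(14)→23·(14−9)≡11=l; l(11)→23·(11−9)≡20=u; d(3)→23·(3−9)≡18=s (all mod 26).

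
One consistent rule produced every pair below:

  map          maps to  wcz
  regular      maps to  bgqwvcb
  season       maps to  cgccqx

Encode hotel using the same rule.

The rule splits by letter class: vowels +2, consonants +10.
On hotel: h(cons)+10=r, o(vowel)+2=q, t(cons)+10=d, e(vowel)+2=g, l(cons)+10=v.

rqdgv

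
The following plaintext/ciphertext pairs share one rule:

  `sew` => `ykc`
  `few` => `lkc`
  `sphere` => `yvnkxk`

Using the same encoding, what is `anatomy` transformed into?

Compare letters: s→y is +6, e→k is +6, w→c is +6 — a constant shift. This is a Caesar cipher with shift 6.
Applying it to anatomy: a+6=g, n+6=t, a+6=g, t+6=z, o+6=u, m+6=s, y+6=e.

gtgzuse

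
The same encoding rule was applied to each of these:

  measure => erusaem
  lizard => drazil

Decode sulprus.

The output letters match the input read backwards: measure reversed is erusaem. It's just the letters in reverse order.
Reversing it on sulprus: then reverse → surplus.

surplus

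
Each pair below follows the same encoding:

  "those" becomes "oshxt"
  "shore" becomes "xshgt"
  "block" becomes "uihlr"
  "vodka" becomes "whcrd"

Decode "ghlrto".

t(19)→o(14) and h(7)→s(18) fit y≡17x+3 (mod 26); the inverse of 17 mod 26 is 23. Treating letters as 0–25, the rule is x ↦ 17x + 3 (mod 26).
Undoing it on ghlrto: g(6)→23·(6−3)≡17=r; h(7)→23·(7−3)≡14=o; l(11)→23·(11−3)≡2=c; r(17)→23·(17−3)≡10=k; t(19)→23·(19−3)≡4=e; o(14)→23·(14−3)≡19=t (all mod 26).

rocket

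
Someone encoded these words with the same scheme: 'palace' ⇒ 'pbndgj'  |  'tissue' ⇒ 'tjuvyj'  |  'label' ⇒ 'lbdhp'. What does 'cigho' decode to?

cheek

Letter i (0-indexed) is shifted by i+0, so successive shifts are 0, 1, 2, ….
Undoing it on cigho: c−0=c, i−1=h, g−2=e, h−3=e, o−4=k.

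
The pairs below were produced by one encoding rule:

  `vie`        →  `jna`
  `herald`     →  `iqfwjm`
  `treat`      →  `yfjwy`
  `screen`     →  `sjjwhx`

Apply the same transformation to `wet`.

The output letters match the input read backwards, each shifted +5: vie reversed is eiv. Two steps: reverse the string, then apply a Caesar shift of +5.
Applying it to wet: reverse → tew; then shift: t+5=y, e+5=j, w+5=b.

yjb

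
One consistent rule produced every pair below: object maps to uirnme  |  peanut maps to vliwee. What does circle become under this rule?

ipzlvp

In object: o→u is +6, b→i is +7, j→r is +8, e→n is +9 — the shift increases by 1 each position. Letter i (0-indexed) is shifted by i+6, so successive shifts are 6, 7, 8, ….
On circle: c+6=i, i+7=p, r+8=z, c+9=l, l+10=v, e+11=p.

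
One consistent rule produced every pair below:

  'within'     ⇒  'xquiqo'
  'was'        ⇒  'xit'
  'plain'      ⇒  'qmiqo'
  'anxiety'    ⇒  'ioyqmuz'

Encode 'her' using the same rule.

The rule splits by letter class: vowels +8, consonants +1.
Applying it to her: h(cons)+1=i, e(vowel)+8=m, r(cons)+1=s.

ims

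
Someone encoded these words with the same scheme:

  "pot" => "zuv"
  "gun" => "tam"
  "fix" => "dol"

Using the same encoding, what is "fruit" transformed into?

zoaxl

The output letters match the input read backwards, each shifted +6: pot reversed is top. Two steps: reverse the string, then apply a Caesar shift of +6.
For fruit: reverse → tiurf; then shift: t+6=z, i+6=o, u+6=a, r+6=x, f+6=l.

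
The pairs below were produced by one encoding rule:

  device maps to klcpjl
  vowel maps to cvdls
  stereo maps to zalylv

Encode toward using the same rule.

This is a Caesar cipher with shift 7.
For toward: t+7=a, o+7=v, w+7=d, a+7=h, r+7=y, d+7=k.

avdhyk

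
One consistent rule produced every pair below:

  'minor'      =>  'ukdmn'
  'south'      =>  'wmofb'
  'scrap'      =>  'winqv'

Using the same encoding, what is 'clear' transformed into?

m(12)→u(20) and i(8)→k(10) fit y≡9x+16 (mod 26); the inverse of 9 mod 26 is 3. This is an affine cipher: with a=0,…,z=25, each position x becomes (9x+16) mod 26.
Applying it to clear: c(2)→9·2+16≡8=i; l(11)→9·11+16≡11=l; e(4)→9·4+16≡0=a; a(0)→9·0+16≡16=q; r(17)→9·17+16≡13=n (all mod 26).

ilaqn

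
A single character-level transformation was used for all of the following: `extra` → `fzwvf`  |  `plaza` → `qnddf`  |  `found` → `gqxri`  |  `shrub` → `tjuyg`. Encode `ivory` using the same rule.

The shift increases by 1 at each position, starting from +1: 1, 2, 3, ….
On ivory: i+1=j, v+2=x, o+3=r, r+4=v, y+5=d.

jxrvd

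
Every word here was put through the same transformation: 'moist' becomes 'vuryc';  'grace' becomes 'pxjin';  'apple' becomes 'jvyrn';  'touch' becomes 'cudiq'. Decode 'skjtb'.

jeans

A repeating key of period 2 is used — shifts +9, +6 over and over.
Undoing it on skjtb: s−9=j, k−6=e, j−9=a, t−6=n, b−9=s.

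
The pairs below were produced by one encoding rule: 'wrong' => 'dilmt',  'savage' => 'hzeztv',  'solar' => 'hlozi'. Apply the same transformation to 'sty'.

Each pair mirrors across the alphabet (w↔d, r↔i, o↔l): positions sum to 25. This is the alphabet-reversal cipher (Atbash): a becomes z, b becomes y, etc.
For sty: s↔h, t↔g, y↔b.

hgb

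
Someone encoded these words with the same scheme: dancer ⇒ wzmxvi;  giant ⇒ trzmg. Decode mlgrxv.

notice

Each pair mirrors across the alphabet (d↔w, a↔z, n↔m): positions sum to 25. This is the alphabet-reversal cipher (Atbash): a becomes z, b becomes y, etc.
Decoding mlgrxv: m↔n, l↔o, g↔t, r↔i, x↔c, v↔e.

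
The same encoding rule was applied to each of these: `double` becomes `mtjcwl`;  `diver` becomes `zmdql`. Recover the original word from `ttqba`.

still

The output letters match the input read backwards, each shifted +8: double reversed is elbuod. Read the word backwards and shift each letter +8.
Reversing it on ttqba: shift back: t−8=l, t−8=l, q−8=i, b−8=t, a−8=s → llits; then reverse → still.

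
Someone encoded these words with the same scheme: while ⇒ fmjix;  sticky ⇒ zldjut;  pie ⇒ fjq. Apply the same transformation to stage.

The output letters match the input read backwards, each shifted +1: while reversed is elihw. The word is reversed, then every letter is shifted forward by 1.
On stage: reverse → egats; then shift: e+1=f, g+1=h, a+1=b, t+1=u, s+1=t.

fhbut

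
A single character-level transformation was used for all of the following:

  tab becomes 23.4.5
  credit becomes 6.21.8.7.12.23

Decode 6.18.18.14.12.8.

cookie

t is letter #20 and maps to 23: an offset of 3. Letters become their 1-based position plus 3 (so a→4, b→5, …).
Decoding 6.18.18.14.12.8: 6→(6−3)÷1=3=c, 18→(18−3)÷1=15=o, 18→(18−3)÷1=15=o, 14→(14−3)÷1=11=k, 12→(12−3)÷1=9=i, 8→(8−3)÷1=5=e.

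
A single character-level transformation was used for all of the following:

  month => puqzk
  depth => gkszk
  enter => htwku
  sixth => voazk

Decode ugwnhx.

rather

It's a Vigenère-style cipher with numeric key [3,6]: position i shifts by key[i mod 2].
Undoing it on ugwnhx: u−3=r, g−6=a, w−3=t, n−6=h, h−3=e, x−6=r.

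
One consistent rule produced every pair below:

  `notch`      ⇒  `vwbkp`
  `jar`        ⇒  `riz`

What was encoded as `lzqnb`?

Compare letters: n→v is +8, o→w is +8, t→b is +8 — a constant shift. Every letter moves 8 places later in the alphabet, wrapping around z→a.
Reversing it on lzqnb: l−8=d, z−8=r, q−8=i, n−8=f, b−8=t.

drift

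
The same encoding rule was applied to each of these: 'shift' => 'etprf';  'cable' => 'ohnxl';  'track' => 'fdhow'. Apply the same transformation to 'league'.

xlhsbl

Vowels shift forward by 7 and consonants shift forward by 12.
On league: l(cons)+12=x, e(vowel)+7=l, a(vowel)+7=h, g(cons)+12=s, u(vowel)+7=b, e(vowel)+7=l.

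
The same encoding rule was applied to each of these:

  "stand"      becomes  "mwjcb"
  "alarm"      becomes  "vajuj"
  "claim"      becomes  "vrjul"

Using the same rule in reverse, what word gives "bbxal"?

cross

Read the word backwards and shift each letter +9.
Undoing it on bbxal: shift back: b−9=s, b−9=s, x−9=o, a−9=r, l−9=c → ssorc; then reverse → cross.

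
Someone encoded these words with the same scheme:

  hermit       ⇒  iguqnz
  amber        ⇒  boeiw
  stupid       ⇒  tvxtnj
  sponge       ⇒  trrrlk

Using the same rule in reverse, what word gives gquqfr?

formal

In hermit: h→i is +1, e→g is +2, r→u is +3, m→q is +4 — the shift increases by 1 each position. Each letter shifts forward by (position + 1), i.e. 1, 2, 3, … — the shift grows by one for each successive letter.
Undoing it on gquqfr: g−1=f, q−2=o, u−3=r, q−4=m, f−5=a, r−6=l.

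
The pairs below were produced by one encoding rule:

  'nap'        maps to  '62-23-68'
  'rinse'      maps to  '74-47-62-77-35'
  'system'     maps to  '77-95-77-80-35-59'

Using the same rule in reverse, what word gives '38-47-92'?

fix

n(#14)→62 and a(#1)→23: differences scale by 3, so n = 3·pos + 20. Each letter becomes 3×(its alphabet position, a=1..z=26) + 20.
Decoding 38-47-92: 38→(38−20)÷3=6=f, 47→(47−20)÷3=9=i, 92→(92−20)÷3=24=x.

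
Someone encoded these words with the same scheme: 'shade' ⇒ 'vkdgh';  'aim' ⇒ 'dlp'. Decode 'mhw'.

jet

Each letter is shifted forward by 3 in the alphabet (a Caesar shift of +3).
Decoding mhw: m−3=j, h−3=e, w−3=t.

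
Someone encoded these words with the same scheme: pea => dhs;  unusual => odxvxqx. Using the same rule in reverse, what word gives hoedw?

table

The output letters match the input read backwards, each shifted +3: pea reversed is aep. Read the word backwards and shift each letter +3.
Decoding hoedw: shift back: h−3=e, o−3=l, e−3=b, d−3=a, w−3=t → elbat; then reverse → table.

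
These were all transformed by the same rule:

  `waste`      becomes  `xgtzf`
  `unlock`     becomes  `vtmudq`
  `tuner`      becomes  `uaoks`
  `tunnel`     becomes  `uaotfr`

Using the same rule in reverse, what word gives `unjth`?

The shifts repeat in a cycle of length 2: positions 0,1,… shift by +1, +6, then the pattern repeats.
Reversing it on unjth: u−1=t, n−6=h, j−1=i, t−6=n, h−1=g.

thing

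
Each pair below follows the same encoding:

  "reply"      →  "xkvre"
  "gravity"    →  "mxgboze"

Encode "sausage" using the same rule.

ygaygmk

Compare letters: r→x is +6, e→k is +6, p→v is +6 — a constant shift. This is a Caesar cipher with shift 6.
On sausage: s+6=y, a+6=g, u+6=a, s+6=y, a+6=g, g+6=m, e+6=k.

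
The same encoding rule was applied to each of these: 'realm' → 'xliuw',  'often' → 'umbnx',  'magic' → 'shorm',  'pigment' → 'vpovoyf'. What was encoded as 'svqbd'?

moist

The shift increases by 1 at each position, starting from +6: 6, 7, 8, ….
Decoding svqbd: s−6=m, v−7=o, q−8=i, b−9=s, d−10=t.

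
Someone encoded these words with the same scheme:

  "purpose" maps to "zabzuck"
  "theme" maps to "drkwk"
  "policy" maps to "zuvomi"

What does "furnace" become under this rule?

The shift depends on letter class: consonant p→z is +10, but vowel u→a is +6. The rule splits by letter class: vowels +6, consonants +10.
On furnace: f(cons)+10=p, u(vowel)+6=a, r(cons)+10=b, n(cons)+10=x, a(vowel)+6=g, c(cons)+10=m, e(vowel)+6=k.

pabxgmk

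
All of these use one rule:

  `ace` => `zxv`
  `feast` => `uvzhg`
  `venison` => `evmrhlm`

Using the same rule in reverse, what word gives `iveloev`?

Each pair mirrors across the alphabet (a↔z, c↔x, e↔v): positions sum to 25. Each letter is replaced by its mirror in the alphabet: a↔z, b↔y, c↔x, and so on (the Atbash cipher).
Decoding iveloev: i↔r, v↔e, e↔v, l↔o, o↔l, e↔v, v↔e.

revolve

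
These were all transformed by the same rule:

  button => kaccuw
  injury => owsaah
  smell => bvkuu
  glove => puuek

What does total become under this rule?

The shift depends on letter class: consonant b→k is +9, but vowel u→a is +6. Two shifts are in play — +6 for a/e/i/o/u, +9 for every other letter.
Applying it to total: t(cons)+9=c, o(vowel)+6=u, t(cons)+9=c, a(vowel)+6=g, l(cons)+9=u.

cucgu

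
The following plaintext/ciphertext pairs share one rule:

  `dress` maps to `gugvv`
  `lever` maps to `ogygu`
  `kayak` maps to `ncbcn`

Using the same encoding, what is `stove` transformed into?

Vowels shift forward by 2 and consonants shift forward by 3.
On stove: s(cons)+3=v, t(cons)+3=w, o(vowel)+2=q, v(cons)+3=y, e(vowel)+2=g.

vwqyg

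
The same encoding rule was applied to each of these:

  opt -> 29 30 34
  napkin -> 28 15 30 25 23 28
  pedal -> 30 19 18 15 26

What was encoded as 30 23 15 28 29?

piano

o is letter #15 and maps to 29: an offset of 14. Letters become their 1-based position plus 14 (so a→15, b→16, …).
Decoding 30 23 15 28 29: 30→(30−14)÷1=16=p, 23→(23−14)÷1=9=i, 15→(15−14)÷1=1=a, 28→(28−14)÷1=14=n, 29→(29−14)÷1=15=o.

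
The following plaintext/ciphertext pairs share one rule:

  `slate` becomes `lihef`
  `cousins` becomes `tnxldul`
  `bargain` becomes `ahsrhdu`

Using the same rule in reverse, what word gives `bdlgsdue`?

s(18)→l(11) and l(11)→i(8) fit y≡19x+7 (mod 26); the inverse of 19 mod 26 is 11. This is an affine cipher: with a=0,…,z=25, each position x becomes (19x+7) mod 26.
Reversing it on bdlgsdue: b(1)→11·(1−7)≡12=m; d(3)→11·(3−7)≡8=i; l(11)→11·(11−7)≡18=s; g(6)→11·(6−7)≡15=p; s(18)→11·(18−7)≡17=r; d(3)→11·(3−7)≡8=i; u(20)→11·(20−7)≡13=n; e(4)→11·(4−7)≡19=t (all mod 26).

misprint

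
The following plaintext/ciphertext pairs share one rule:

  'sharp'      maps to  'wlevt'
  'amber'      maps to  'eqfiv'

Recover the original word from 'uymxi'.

Compare letters: s→w is +4, h→l is +4, a→e is +4 — a constant shift. This is a Caesar cipher with shift 4.
Undoing it on uymxi: u−4=q, y−4=u, m−4=i, x−4=t, i−4=e.

quite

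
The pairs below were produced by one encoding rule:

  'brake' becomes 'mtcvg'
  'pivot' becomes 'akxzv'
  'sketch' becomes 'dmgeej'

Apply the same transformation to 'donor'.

oqpzt

Shifts by position in brake: pos 0: b→m (+11), pos 1: r→t (+2), pos 2: a→c (+2), pos 3: k→v (+11), pos 4: e→g (+2) — repeating every 3. It's a Vigenère-style cipher with numeric key [11,2,2]: position i shifts by key[i mod 3].
Applying it to donor: d+11=o, o+2=q, n+2=p, o+11=z, r+2=t.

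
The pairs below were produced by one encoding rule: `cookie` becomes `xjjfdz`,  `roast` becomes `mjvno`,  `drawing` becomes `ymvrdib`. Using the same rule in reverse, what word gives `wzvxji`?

Compare letters: c→x is +21, o→j is +21, o→j is +21 — a constant shift. It's a constant shift of +21 (ROT21).
Reversing it on wzvxji: w−21=b, z−21=e, v−21=a, x−21=c, j−21=o, i−21=n.

beacon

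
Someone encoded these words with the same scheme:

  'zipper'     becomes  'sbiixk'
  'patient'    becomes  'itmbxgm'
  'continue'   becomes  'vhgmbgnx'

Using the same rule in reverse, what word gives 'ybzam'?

fight

Compare letters: z→s is +19, i→b is +19, p→i is +19 — a constant shift. Every letter moves 19 places later in the alphabet, wrapping around z→a.
Decoding ybzam: y−19=f, b−19=i, z−19=g, a−19=h, m−19=t.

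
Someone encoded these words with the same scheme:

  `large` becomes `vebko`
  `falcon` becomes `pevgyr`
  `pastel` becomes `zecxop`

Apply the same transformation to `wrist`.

Shifts by position in large: pos 0: l→v (+10), pos 1: a→e (+4), pos 2: r→b (+10), pos 3: g→k (+4) — repeating every 2. The shifts repeat in a cycle of length 2: positions 0,1,… shift by +10, +4, then the pattern repeats.
For wrist: w+10=g, r+4=v, i+10=s, s+4=w, t+10=d.

gvswd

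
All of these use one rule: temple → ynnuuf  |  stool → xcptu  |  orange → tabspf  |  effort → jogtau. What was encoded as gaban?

Shifts by position in temple: pos 0: t→y (+5), pos 1: e→n (+9), pos 2: m→n (+1), pos 3: p→u (+5), pos 4: l→u (+9), pos 5: e→f (+1) — repeating every 3. It's a Vigenère-style cipher with numeric key [5,9,1]: position i shifts by key[i mod 3].
Decoding gaban: g−5=b, a−9=r, b−1=a, a−5=v, n−9=e.

brave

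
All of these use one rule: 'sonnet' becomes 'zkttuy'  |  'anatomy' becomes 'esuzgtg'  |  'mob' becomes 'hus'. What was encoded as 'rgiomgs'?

The output letters match the input read backwards, each shifted +6: sonnet reversed is tennos. Read the word backwards and shift each letter +6.
Undoing it on rgiomgs: shift back: r−6=l, g−6=a, i−6=c, o−6=i, m−6=g, g−6=a, s−6=m → lacigam; then reverse → magical.

magical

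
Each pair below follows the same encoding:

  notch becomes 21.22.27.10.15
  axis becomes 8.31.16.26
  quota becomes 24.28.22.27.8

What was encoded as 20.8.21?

man

n is letter #14 and maps to 21: an offset of 7. The number is (letter's place in the alphabet, a=1) + 7.
Undoing it on 20.8.21: 20→(20−7)÷1=13=m, 8→(8−7)÷1=1=a, 21→(21−7)÷1=14=n.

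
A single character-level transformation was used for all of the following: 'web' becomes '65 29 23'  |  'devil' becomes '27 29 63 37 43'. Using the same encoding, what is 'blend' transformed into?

Each letter becomes 2×(its alphabet position, a=1..z=26) + 19.
For blend: b=2→23, l=12→43, e=5→29, n=14→47, d=4→27.

23 43 29 47 27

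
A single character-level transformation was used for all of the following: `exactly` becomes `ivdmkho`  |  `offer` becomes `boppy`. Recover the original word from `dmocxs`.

insect

The output letters match the input read backwards, each shifted +10: exactly reversed is yltcaxe. Read the word backwards and shift each letter +10.
Reversing it on dmocxs: shift back: d−10=t, m−10=c, o−10=e, c−10=s, x−10=n, s−10=i → tcesni; then reverse → insect.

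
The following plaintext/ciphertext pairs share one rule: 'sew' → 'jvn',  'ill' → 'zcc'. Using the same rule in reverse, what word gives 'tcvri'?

clear

Compare letters: s→j is +17, e→v is +17, w→n is +17 — a constant shift. It's a constant shift of +17 (ROT17).
Undoing it on tcvri: t−17=c, c−17=l, v−17=e, r−17=a, i−17=r.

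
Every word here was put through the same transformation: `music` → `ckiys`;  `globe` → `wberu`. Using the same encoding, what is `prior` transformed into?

fhyeh

Compare letters: m→c is +16, u→k is +16, s→i is +16 — a constant shift. Every letter moves 16 places later in the alphabet, wrapping around z→a.
For prior: p+16=f, r+16=h, i+16=y, o+16=e, r+16=h.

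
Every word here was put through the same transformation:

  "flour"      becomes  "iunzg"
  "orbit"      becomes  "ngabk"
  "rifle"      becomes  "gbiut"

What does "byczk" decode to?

f(5)→i(8) and l(11)→u(20) fit y≡15x+11 (mod 26); the inverse of 15 mod 26 is 7. This is an affine cipher: with a=0,…,z=25, each position x becomes (15x+11) mod 26.
Reversing it on byczk: b(1)→7·(1−11)≡8=i; y(24)→7·(24−11)≡13=n; c(2)→7·(2−11)≡15=p; z(25)→7·(25−11)≡20=u; k(10)→7·(10−11)≡19=t (all mod 26).

input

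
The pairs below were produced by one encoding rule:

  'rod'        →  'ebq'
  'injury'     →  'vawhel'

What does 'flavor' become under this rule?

Compare letters: r→e is +13, o→b is +13, d→q is +13 — a constant shift. Each letter is shifted forward by 13 in the alphabet (a Caesar shift of +13).
On flavor: f+13=s, l+13=y, a+13=n, v+13=i, o+13=b, r+13=e.

synibe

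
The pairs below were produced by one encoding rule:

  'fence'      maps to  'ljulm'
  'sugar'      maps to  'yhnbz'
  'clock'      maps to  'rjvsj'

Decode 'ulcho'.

haven

The output letters match the input read backwards, each shifted +7: fence reversed is ecnef. The word is reversed, then every letter is shifted forward by 7.
Undoing it on ulcho: shift back: u−7=n, l−7=e, c−7=v, h−7=a, o−7=h → nevah; then reverse → haven.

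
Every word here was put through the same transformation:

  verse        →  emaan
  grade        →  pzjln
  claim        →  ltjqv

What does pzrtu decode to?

Shifts by position in verse: pos 0: v→e (+9), pos 1: e→m (+8), pos 2: r→a (+9), pos 3: s→a (+8) — repeating every 2. The shifts repeat in a cycle of length 2: positions 0,1,… shift by +9, +8, then the pattern repeats.
Reversing it on pzrtu: p−9=g, z−8=r, r−9=i, t−8=l, u−9=l.

grill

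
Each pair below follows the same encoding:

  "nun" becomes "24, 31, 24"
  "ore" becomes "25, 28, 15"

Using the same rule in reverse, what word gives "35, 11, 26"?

Each letter is replaced by its alphabet position (a=1..z=26) + 10.
Decoding 35, 11, 26: 35→(35−10)÷1=25=y, 11→(11−10)÷1=1=a, 26→(26−10)÷1=16=p.

yap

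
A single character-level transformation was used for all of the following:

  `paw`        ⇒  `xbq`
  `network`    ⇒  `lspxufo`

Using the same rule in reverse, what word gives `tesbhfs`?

regards

The output letters match the input read backwards, each shifted +1: paw reversed is wap. Two steps: reverse the string, then apply a Caesar shift of +1.
Decoding tesbhfs: shift back: t−1=s, e−1=d, s−1=r, b−1=a, h−1=g, f−1=e, s−1=r → sdrager; then reverse → regards.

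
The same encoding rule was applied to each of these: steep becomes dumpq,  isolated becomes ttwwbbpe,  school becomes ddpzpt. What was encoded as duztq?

Shifts by position in steep: pos 0: s→d (+11), pos 1: t→u (+1), pos 2: e→m (+8), pos 3: e→p (+11), pos 4: p→q (+1) — repeating every 3. The shifts repeat in a cycle of length 3: positions 0,1,… shift by +11, +1, +8, then the pattern repeats.
Undoing it on duztq: d−11=s, u−1=t, z−8=r, t−11=i, q−1=p.

strip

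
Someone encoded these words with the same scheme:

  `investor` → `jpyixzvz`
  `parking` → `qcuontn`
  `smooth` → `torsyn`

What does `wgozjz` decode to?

The shift increases by 1 at each position, starting from +1: 1, 2, 3, ….
Decoding wgozjz: w−1=v, g−2=e, o−3=l, z−4=v, j−5=e, z−6=t.

velvet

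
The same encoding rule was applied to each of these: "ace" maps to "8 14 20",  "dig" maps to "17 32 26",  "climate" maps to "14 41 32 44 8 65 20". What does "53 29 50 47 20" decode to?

phone

a(#1)→8 and c(#3)→14: differences scale by 3, so n = 3·pos + 5. The formula is n = 3×(alphabet index, a=1) + 5.
Reversing it on 53 29 50 47 20: 53→(53−5)÷3=16=p, 29→(29−5)÷3=8=h, 50→(50−5)÷3=15=o, 47→(47−5)÷3=14=n, 20→(20−5)÷3=5=e.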